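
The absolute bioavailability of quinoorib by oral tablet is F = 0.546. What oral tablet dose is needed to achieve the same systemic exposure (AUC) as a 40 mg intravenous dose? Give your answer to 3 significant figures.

For equal systemic exposure: F × D_ev = D_iv
D_ev = D_iv / F = 40 / 0.546 = 73.2601 mg

D_oral = 73.3 mg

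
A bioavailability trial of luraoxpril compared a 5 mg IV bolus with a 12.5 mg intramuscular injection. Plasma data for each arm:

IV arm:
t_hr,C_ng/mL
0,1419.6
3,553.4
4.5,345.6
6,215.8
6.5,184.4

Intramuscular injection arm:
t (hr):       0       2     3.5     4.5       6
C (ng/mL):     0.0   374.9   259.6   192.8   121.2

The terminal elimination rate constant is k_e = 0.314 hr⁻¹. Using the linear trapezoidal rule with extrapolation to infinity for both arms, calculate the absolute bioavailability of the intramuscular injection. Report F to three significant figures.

Trapezoidal AUC_0→6.5 (IV):
  [0→3]: (1419.6+553.4)/2 × 3 = 2959.5
  [3→4.5]: (553.4+345.6)/2 × 1.5 = 674.25
  [4.5→6]: (345.6+215.8)/2 × 1.5 = 421.05
  [6→6.5]: (215.8+184.4)/2 × 0.5 = 100.05
  Sum = 4154.85 ng/mL·hr
IV tail: 184.4/0.314 = 587.261; AUC_iv,0→∞ = 4154.85 + 587.261 = 4742.111 ng/mL·hr
Trapezoidal AUC_0→6 (intramuscular injection):
  [0→2]: (0.0+374.9)/2 × 2 = 374.9
  [2→3.5]: (374.9+259.6)/2 × 1.5 = 475.875
  [3.5→4.5]: (259.6+192.8)/2 × 1 = 226.2
  [4.5→6]: (192.8+121.2)/2 × 1.5 = 235.5
  Sum = 1312.475 ng/mL·hr
intramuscular injection tail: 121.2/0.314 = 385.987; AUC_ev,0→∞ = 1312.475 + 385.987 = 1698.462 ng/mL·hr
F = (AUC_ev/D_ev)/(AUC_iv/D_iv) = (1698.462/12.5)/(4742.111/5) = 135.87696/948.4222 = 0.1433

F = 0.143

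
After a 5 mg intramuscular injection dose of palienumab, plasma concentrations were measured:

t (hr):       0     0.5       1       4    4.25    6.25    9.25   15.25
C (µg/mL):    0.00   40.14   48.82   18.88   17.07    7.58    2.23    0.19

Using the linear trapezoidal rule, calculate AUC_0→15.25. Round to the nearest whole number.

Trapezoidal AUC_0→15.25:
  [0→0.5]: (0.00+40.14)/2 × 0.5 = 10.035
  [0.5→1]: (40.14+48.82)/2 × 0.5 = 22.24
  [1→4]: (48.82+18.88)/2 × 3 = 101.55
  [4→4.25]: (18.88+17.07)/2 × 0.25 = 4.49375
  [4.25→6.25]: (17.07+7.58)/2 × 2 = 24.65
  [6.25→9.25]: (7.58+2.23)/2 × 3 = 14.715
  [9.25→15.25]: (2.23+0.19)/2 × 6 = 7.26
  Sum = 184.94375 µg/mL·hr

AUC = 185 µg/mL·hr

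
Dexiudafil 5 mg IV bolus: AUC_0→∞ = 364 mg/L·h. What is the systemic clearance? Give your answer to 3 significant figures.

CL = Dose_iv / AUC_0→∞
   = 5 / 364 = 0.0137363 L/h

CL = 0.0137 L/h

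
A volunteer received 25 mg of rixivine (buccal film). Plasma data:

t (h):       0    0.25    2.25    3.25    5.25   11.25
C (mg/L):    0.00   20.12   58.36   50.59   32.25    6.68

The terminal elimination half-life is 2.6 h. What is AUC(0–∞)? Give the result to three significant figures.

AUC = 360 mg/L·h

Trapezoidal AUC_0→11.25:
  [0→0.25]: (0.00+20.12)/2 × 0.25 = 2.515
  [0.25→2.25]: (20.12+58.36)/2 × 2 = 78.48
  [2.25→3.25]: (58.36+50.59)/2 × 1 = 54.475
  [3.25→5.25]: (50.59+32.25)/2 × 2 = 82.84
  [5.25→11.25]: (32.25+6.68)/2 × 6 = 116.79
  Sum = 335.1 mg/L·h
k_e = ln2 / t½ = 0.693147 / 2.6 = 0.2666 h^-1
Extrapolated tail: C_last / k_e = 6.68 / 0.2666 = 25.056
AUC_0→∞ = 335.1 + 25.056 = 360.156 mg/L·h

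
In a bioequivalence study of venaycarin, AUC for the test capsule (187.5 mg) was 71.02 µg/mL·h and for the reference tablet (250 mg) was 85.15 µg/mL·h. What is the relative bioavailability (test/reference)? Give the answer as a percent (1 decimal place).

F_rel = 111.2%

F_rel = (AUC_test/D_test) / (AUC_ref/D_ref)
      = (71.02/187.5) / (85.15/250)
      = 0.378773 / 0.3406 = 1.1121 = 111.21%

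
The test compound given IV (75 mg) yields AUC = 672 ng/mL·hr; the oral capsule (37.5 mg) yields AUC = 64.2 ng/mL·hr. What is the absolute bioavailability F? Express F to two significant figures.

F = (AUC_ev / D_ev) / (AUC_iv / D_iv)
  = (64.2/37.5) / (672/75)
  = 1.712 / 8.96 = 0.1911

F = 0.19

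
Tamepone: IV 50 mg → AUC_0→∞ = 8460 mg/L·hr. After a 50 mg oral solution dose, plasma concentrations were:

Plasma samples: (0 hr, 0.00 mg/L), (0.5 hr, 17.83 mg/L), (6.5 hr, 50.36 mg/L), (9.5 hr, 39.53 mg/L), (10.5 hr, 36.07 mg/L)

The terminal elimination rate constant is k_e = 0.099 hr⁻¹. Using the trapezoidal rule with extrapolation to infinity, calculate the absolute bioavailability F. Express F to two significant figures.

Trapezoidal AUC_0→10.5 (oral solution):
  [0→0.5]: (0.00+17.83)/2 × 0.5 = 4.4575
  [0.5→6.5]: (17.83+50.36)/2 × 6 = 204.57
  [6.5→9.5]: (50.36+39.53)/2 × 3 = 134.835
  [9.5→10.5]: (39.53+36.07)/2 × 1 = 37.8
  Sum = 381.6625 mg/L·hr
Tail: C_last/k_e = 36.07/0.099 = 364.343
AUC_0→∞ (oral solution) = 381.6625 + 364.343 = 746.0055 mg/L·hr
F = (AUC_ev/D_ev)/(AUC_iv/D_iv) = (746.0055/50)/(8460/50) = 14.92011/169.2 = 0.0882

F = 0.088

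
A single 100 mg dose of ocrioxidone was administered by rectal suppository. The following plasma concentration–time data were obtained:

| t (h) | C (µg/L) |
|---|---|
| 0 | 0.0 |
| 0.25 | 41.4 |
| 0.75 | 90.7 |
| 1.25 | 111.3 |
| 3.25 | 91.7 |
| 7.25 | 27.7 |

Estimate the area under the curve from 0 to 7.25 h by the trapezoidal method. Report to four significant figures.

AUC = 530.5 µg/L·h

Trapezoidal AUC_0→7.25:
  [0→0.25]: (0.0+41.4)/2 × 0.25 = 5.175
  [0.25→0.75]: (41.4+90.7)/2 × 0.5 = 33.025
  [0.75→1.25]: (90.7+111.3)/2 × 0.5 = 50.5
  [1.25→3.25]: (111.3+91.7)/2 × 2 = 203.0
  [3.25→7.25]: (91.7+27.7)/2 × 4 = 238.8
  Sum = 530.5 µg/L·h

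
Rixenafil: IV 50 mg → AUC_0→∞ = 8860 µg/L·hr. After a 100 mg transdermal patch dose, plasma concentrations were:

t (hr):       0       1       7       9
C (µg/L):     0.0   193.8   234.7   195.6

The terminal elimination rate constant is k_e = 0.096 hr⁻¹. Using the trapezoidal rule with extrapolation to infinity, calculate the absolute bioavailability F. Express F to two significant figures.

Trapezoidal AUC_0→9 (transdermal patch):
  [0→1]: (0.0+193.8)/2 × 1 = 96.9
  [1→7]: (193.8+234.7)/2 × 6 = 1285.5
  [7→9]: (234.7+195.6)/2 × 2 = 430.3
  Sum = 1812.7 µg/L·hr
Tail: C_last/k_e = 195.6/0.096 = 2037.500
AUC_0→∞ (transdermal patch) = 1812.7 + 2037.500 = 3850.2 µg/L·hr
F = (AUC_ev/D_ev)/(AUC_iv/D_iv) = (3850.2/100)/(8860/50) = 38.502/177.2 = 0.2173

F = 0.22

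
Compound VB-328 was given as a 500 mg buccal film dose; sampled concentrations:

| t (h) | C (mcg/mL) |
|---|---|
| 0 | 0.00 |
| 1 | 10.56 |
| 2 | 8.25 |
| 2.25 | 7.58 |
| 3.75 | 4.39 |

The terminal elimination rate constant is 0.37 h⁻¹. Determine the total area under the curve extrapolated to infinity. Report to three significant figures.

AUC = 37.5 mcg/mL·h

Trapezoidal AUC_0→3.75:
  [0→1]: (0.00+10.56)/2 × 1 = 5.28
  [1→2]: (10.56+8.25)/2 × 1 = 9.405
  [2→2.25]: (8.25+7.58)/2 × 0.25 = 1.97875
  [2.25→3.75]: (7.58+4.39)/2 × 1.5 = 8.9775
  Sum = 25.64125 mcg/mL·h
Extrapolated tail: C_last / k_e = 4.39 / 0.37 = 11.865
AUC_0→∞ = 25.64125 + 11.865 = 37.50625 mcg/mL·h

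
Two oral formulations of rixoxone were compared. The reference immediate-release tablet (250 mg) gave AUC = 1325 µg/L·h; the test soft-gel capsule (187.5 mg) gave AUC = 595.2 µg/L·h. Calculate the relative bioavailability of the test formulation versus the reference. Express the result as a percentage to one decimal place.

F_rel = (AUC_test/D_test) / (AUC_ref/D_ref)
      = (595.2/187.5) / (1325/250)
      = 3.1744 / 5.3 = 0.5989 = 59.89%

F_rel = 59.9%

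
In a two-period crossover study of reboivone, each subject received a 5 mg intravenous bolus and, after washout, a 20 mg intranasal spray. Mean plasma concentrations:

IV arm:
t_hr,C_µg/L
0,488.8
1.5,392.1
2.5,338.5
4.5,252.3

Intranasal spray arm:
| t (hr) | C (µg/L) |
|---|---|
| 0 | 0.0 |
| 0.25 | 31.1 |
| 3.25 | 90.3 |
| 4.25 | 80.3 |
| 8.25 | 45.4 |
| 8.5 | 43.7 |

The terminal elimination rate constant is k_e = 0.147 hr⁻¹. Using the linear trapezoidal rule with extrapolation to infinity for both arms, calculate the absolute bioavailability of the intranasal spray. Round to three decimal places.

F = 0.062

Trapezoidal AUC_0→4.5 (IV):
  [0→1.5]: (488.8+392.1)/2 × 1.5 = 660.675
  [1.5→2.5]: (392.1+338.5)/2 × 1 = 365.3
  [2.5→4.5]: (338.5+252.3)/2 × 2 = 590.8
  Sum = 1616.775 µg/L·hr
IV tail: 252.3/0.147 = 1716.327; AUC_iv,0→∞ = 1616.775 + 1716.327 = 3333.102 µg/L·hr
Trapezoidal AUC_0→8.5 (intranasal spray):
  [0→0.25]: (0.0+31.1)/2 × 0.25 = 3.8875
  [0.25→3.25]: (31.1+90.3)/2 × 3 = 182.1
  [3.25→4.25]: (90.3+80.3)/2 × 1 = 85.3
  [4.25→8.25]: (80.3+45.4)/2 × 4 = 251.4
  [8.25→8.5]: (45.4+43.7)/2 × 0.25 = 11.1375
  Sum = 533.825 µg/L·hr
intranasal spray tail: 43.7/0.147 = 297.279; AUC_ev,0→∞ = 533.825 + 297.279 = 831.104 µg/L·hr
F = (AUC_ev/D_ev)/(AUC_iv/D_iv) = (831.104/20)/(3333.102/5) = 41.5552/666.6204 = 0.0623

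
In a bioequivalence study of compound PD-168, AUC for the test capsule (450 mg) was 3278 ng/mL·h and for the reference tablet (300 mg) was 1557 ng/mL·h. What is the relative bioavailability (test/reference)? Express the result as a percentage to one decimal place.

F_rel = 140.4%

F_rel = (AUC_test/D_test) / (AUC_ref/D_ref)
      = (3278/450) / (1557/300)
      = 7.28444 / 5.19 = 1.4036 = 140.36%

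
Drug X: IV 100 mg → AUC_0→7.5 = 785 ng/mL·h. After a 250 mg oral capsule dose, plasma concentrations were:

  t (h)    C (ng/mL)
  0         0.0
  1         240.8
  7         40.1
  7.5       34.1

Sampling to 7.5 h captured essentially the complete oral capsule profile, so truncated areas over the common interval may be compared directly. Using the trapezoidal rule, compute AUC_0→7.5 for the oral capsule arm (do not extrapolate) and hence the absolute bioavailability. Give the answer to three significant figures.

Trapezoidal AUC_0→7.5 (oral capsule):
  [0→1]: (0.0+240.8)/2 × 1 = 120.4
  [1→7]: (240.8+40.1)/2 × 6 = 842.7
  [7→7.5]: (40.1+34.1)/2 × 0.5 = 18.55
  Sum = 981.65 ng/mL·h
F = (AUC_ev/D_ev)/(AUC_iv/D_iv) = (981.65/250)/(785/100) = 3.9266/7.85 = 0.5002

F = 0.500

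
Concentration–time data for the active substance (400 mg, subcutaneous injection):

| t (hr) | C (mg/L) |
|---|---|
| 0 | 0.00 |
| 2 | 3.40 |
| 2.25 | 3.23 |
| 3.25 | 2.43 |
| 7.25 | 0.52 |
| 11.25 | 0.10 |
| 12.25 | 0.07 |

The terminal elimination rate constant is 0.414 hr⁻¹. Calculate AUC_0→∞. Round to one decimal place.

AUC = 14.5 mg/L·hr

Trapezoidal AUC_0→12.25:
  [0→2]: (0.00+3.40)/2 × 2 = 3.4
  [2→2.25]: (3.40+3.23)/2 × 0.25 = 0.82875
  [2.25→3.25]: (3.23+2.43)/2 × 1 = 2.83
  [3.25→7.25]: (2.43+0.52)/2 × 4 = 5.9
  [7.25→11.25]: (0.52+0.10)/2 × 4 = 1.24
  [11.25→12.25]: (0.10+0.07)/2 × 1 = 0.085
  Sum = 14.28375 mg/L·hr
Extrapolated tail: C_last / k_e = 0.07 / 0.414 = 0.169
AUC_0→∞ = 14.28375 + 0.169 = 14.45275 mg/L·hr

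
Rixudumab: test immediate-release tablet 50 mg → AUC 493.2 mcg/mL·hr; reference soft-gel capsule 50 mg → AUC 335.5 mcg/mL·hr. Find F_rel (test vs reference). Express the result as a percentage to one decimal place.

F_rel = 147.0%

F_rel = (AUC_test/D_test) / (AUC_ref/D_ref)
      = (493.2/50) / (335.5/50)
      = 9.864 / 6.71 = 1.4700 = 147.00%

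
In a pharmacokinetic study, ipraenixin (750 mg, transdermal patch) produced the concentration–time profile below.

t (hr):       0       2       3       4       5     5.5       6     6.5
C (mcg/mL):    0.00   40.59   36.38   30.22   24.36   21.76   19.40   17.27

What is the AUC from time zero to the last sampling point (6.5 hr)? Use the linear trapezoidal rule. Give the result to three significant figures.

AUC = 171 mcg/mL·hr

Trapezoidal AUC_0→6.5:
  [0→2]: (0.00+40.59)/2 × 2 = 40.59
  [2→3]: (40.59+36.38)/2 × 1 = 38.485
  [3→4]: (36.38+30.22)/2 × 1 = 33.3
  [4→5]: (30.22+24.36)/2 × 1 = 27.29
  [5→5.5]: (24.36+21.76)/2 × 0.5 = 11.53
  [5.5→6]: (21.76+19.40)/2 × 0.5 = 10.29
  [6→6.5]: (19.40+17.27)/2 × 0.5 = 9.1675
  Sum = 170.6525 mcg/mL·hr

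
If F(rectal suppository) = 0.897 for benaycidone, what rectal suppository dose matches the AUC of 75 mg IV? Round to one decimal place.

For equal systemic exposure: F × D_ev = D_iv
D_ev = D_iv / F = 75 / 0.897 = 83.612 mg

D_rectal = 83.6 mg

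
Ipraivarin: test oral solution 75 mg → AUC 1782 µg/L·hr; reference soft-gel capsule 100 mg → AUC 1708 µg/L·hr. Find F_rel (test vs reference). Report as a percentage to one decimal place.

F_rel = 139.1%

F_rel = (AUC_test/D_test) / (AUC_ref/D_ref)
      = (1782/75) / (1708/100)
      = 23.76 / 17.08 = 1.3911 = 139.11%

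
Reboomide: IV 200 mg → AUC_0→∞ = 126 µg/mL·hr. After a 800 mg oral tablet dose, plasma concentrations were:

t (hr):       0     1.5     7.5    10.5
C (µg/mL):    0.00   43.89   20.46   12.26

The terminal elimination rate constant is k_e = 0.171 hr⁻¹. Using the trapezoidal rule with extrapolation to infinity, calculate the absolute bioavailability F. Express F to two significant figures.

Trapezoidal AUC_0→10.5 (oral tablet):
  [0→1.5]: (0.00+43.89)/2 × 1.5 = 32.9175
  [1.5→7.5]: (43.89+20.46)/2 × 6 = 193.05
  [7.5→10.5]: (20.46+12.26)/2 × 3 = 49.08
  Sum = 275.0475 µg/mL·hr
Tail: C_last/k_e = 12.26/0.171 = 71.696
AUC_0→∞ (oral tablet) = 275.0475 + 71.696 = 346.7435 µg/mL·hr
F = (AUC_ev/D_ev)/(AUC_iv/D_iv) = (346.7435/800)/(126/200) = 0.433429/0.63 = 0.6880

F = 0.69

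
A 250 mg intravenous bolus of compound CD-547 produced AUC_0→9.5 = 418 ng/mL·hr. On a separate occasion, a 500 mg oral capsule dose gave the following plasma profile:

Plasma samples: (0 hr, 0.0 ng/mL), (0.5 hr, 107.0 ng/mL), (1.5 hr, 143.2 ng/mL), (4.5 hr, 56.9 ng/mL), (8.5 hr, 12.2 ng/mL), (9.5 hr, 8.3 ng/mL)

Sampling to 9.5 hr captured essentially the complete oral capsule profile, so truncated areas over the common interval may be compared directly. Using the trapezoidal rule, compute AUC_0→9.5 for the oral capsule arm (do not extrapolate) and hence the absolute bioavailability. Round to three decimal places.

Trapezoidal AUC_0→9.5 (oral capsule):
  [0→0.5]: (0.0+107.0)/2 × 0.5 = 26.75
  [0.5→1.5]: (107.0+143.2)/2 × 1 = 125.1
  [1.5→4.5]: (143.2+56.9)/2 × 3 = 300.15
  [4.5→8.5]: (56.9+12.2)/2 × 4 = 138.2
  [8.5→9.5]: (12.2+8.3)/2 × 1 = 10.25
  Sum = 600.45 ng/mL·hr
F = (AUC_ev/D_ev)/(AUC_iv/D_iv) = (600.45/500)/(418/250) = 1.2009/1.672 = 0.7182

F = 0.718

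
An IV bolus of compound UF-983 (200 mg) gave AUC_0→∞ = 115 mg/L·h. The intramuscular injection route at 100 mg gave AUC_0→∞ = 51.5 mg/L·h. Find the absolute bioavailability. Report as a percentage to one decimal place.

F = (AUC_ev / D_ev) / (AUC_iv / D_iv)
  = (51.5/100) / (115/200)
  = 0.515 / 0.575 = 0.8957
  = 89.57%

F = 89.6%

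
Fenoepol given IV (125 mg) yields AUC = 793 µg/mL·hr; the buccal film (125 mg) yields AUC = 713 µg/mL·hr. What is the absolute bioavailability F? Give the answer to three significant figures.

F = 0.899

F = (AUC_ev / D_ev) / (AUC_iv / D_iv)
  = (713/125) / (793/125)
  = 5.704 / 6.344 = 0.8991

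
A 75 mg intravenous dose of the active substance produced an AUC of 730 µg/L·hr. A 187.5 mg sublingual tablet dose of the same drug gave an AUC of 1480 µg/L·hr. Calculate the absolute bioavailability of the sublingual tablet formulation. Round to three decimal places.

F = 0.811

F = (AUC_ev / D_ev) / (AUC_iv / D_iv)
  = (1480/187.5) / (730/75)
  = 7.89333 / 9.73333 = 0.8110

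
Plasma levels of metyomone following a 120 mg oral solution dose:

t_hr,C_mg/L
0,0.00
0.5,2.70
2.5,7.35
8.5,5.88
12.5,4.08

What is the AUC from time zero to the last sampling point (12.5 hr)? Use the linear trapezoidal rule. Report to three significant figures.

Trapezoidal AUC_0→12.5:
  [0→0.5]: (0.00+2.70)/2 × 0.5 = 0.675
  [0.5→2.5]: (2.70+7.35)/2 × 2 = 10.05
  [2.5→8.5]: (7.35+5.88)/2 × 6 = 39.69
  [8.5→12.5]: (5.88+4.08)/2 × 4 = 19.92
  Sum = 70.335 mg/L·hr

AUC = 70.3 mg/L·hr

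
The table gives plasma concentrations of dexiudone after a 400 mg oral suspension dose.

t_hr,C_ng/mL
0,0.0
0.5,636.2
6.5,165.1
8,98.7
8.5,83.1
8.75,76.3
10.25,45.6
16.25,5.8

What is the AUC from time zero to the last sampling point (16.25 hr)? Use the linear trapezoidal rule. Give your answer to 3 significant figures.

Trapezoidal AUC_0→16.25:
  [0→0.5]: (0.0+636.2)/2 × 0.5 = 159.05
  [0.5→6.5]: (636.2+165.1)/2 × 6 = 2403.9
  [6.5→8]: (165.1+98.7)/2 × 1.5 = 197.85
  [8→8.5]: (98.7+83.1)/2 × 0.5 = 45.45
  [8.5→8.75]: (83.1+76.3)/2 × 0.25 = 19.925
  [8.75→10.25]: (76.3+45.6)/2 × 1.5 = 91.425
  [10.25→16.25]: (45.6+5.8)/2 × 6 = 154.2
  Sum = 3071.8 ng/mL·hr

AUC = 3070 ng/mL·hr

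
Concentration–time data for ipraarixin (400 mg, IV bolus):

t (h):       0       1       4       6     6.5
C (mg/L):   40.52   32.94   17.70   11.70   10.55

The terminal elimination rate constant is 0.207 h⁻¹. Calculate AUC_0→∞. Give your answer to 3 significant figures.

Trapezoidal AUC_0→6.5:
  [0→1]: (40.52+32.94)/2 × 1 = 36.73
  [1→4]: (32.94+17.70)/2 × 3 = 75.96
  [4→6]: (17.70+11.70)/2 × 2 = 29.4
  [6→6.5]: (11.70+10.55)/2 × 0.5 = 5.5625
  Sum = 147.6525 mg/L·h
Extrapolated tail: C_last / k_e = 10.55 / 0.207 = 50.966
AUC_0→∞ = 147.6525 + 50.966 = 198.6185 mg/L·h

AUC = 199 mg/L·h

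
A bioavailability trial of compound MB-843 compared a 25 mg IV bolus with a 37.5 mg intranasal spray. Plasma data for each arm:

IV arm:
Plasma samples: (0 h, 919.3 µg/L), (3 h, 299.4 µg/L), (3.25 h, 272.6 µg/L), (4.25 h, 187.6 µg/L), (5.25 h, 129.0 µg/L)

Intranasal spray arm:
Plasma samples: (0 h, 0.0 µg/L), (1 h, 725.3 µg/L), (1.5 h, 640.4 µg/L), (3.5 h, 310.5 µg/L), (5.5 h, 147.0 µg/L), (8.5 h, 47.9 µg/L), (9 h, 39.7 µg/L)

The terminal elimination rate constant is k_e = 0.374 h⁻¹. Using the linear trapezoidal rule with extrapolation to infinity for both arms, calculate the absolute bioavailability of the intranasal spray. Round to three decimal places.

F = 0.641

Trapezoidal AUC_0→5.25 (IV):
  [0→3]: (919.3+299.4)/2 × 3 = 1828.05
  [3→3.25]: (299.4+272.6)/2 × 0.25 = 71.5
  [3.25→4.25]: (272.6+187.6)/2 × 1 = 230.1
  [4.25→5.25]: (187.6+129.0)/2 × 1 = 158.3
  Sum = 2287.95 µg/L·h
IV tail: 129.0/0.374 = 344.920; AUC_iv,0→∞ = 2287.95 + 344.920 = 2632.87 µg/L·h
Trapezoidal AUC_0→9 (intranasal spray):
  [0→1]: (0.0+725.3)/2 × 1 = 362.65
  [1→1.5]: (725.3+640.4)/2 × 0.5 = 341.425
  [1.5→3.5]: (640.4+310.5)/2 × 2 = 950.9
  [3.5→5.5]: (310.5+147.0)/2 × 2 = 457.5
  [5.5→8.5]: (147.0+47.9)/2 × 3 = 292.35
  [8.5→9]: (47.9+39.7)/2 × 0.5 = 21.9
  Sum = 2426.725 µg/L·h
intranasal spray tail: 39.7/0.374 = 106.150; AUC_ev,0→∞ = 2426.725 + 106.150 = 2532.875 µg/L·h
F = (AUC_ev/D_ev)/(AUC_iv/D_iv) = (2532.875/37.5)/(2632.87/25) = 67.5433/105.3148 = 0.6413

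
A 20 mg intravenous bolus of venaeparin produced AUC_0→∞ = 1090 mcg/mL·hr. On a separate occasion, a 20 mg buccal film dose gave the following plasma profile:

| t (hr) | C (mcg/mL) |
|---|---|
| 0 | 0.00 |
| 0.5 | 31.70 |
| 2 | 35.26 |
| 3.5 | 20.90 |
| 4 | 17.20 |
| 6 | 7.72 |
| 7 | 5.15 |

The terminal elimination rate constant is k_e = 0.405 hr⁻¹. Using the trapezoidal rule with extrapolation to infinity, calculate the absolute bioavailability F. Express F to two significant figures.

F = 0.14

Trapezoidal AUC_0→7 (buccal film):
  [0→0.5]: (0.00+31.70)/2 × 0.5 = 7.925
  [0.5→2]: (31.70+35.26)/2 × 1.5 = 50.22
  [2→3.5]: (35.26+20.90)/2 × 1.5 = 42.12
  [3.5→4]: (20.90+17.20)/2 × 0.5 = 9.525
  [4→6]: (17.20+7.72)/2 × 2 = 24.92
  [6→7]: (7.72+5.15)/2 × 1 = 6.435
  Sum = 141.145 mcg/mL·hr
Tail: C_last/k_e = 5.15/0.405 = 12.716
AUC_0→∞ (buccal film) = 141.145 + 12.716 = 153.861 mcg/mL·hr
F = (AUC_ev/D_ev)/(AUC_iv/D_iv) = (153.861/20)/(1090/20) = 7.69305/54.5 = 0.1412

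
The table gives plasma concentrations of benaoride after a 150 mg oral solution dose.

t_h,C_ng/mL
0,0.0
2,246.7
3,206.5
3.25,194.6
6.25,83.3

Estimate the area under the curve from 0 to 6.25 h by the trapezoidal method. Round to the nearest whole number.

AUC = 940 ng/mL·h

Trapezoidal AUC_0→6.25:
  [0→2]: (0.0+246.7)/2 × 2 = 246.7
  [2→3]: (246.7+206.5)/2 × 1 = 226.6
  [3→3.25]: (206.5+194.6)/2 × 0.25 = 50.1375
  [3.25→6.25]: (194.6+83.3)/2 × 3 = 416.85
  Sum = 940.2875 ng/mL·h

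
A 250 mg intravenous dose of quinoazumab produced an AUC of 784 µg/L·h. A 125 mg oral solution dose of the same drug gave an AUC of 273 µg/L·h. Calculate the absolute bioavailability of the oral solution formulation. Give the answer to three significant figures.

F = (AUC_ev / D_ev) / (AUC_iv / D_iv)
  = (273/125) / (784/250)
  = 2.184 / 3.136 = 0.6964

F = 0.696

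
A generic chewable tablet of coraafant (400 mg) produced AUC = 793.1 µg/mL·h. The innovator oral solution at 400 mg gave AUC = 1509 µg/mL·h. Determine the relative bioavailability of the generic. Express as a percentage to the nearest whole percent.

F_rel = (AUC_test/D_test) / (AUC_ref/D_ref)
      = (793.1/400) / (1509/400)
      = 1.98275 / 3.7725 = 0.5256 = 52.56%

F_rel = 53%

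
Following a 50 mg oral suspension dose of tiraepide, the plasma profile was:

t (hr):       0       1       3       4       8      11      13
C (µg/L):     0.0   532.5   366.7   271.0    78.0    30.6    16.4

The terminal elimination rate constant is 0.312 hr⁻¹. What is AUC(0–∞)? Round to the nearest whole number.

AUC = 2445 µg/L·hr

Trapezoidal AUC_0→13:
  [0→1]: (0.0+532.5)/2 × 1 = 266.25
  [1→3]: (532.5+366.7)/2 × 2 = 899.2
  [3→4]: (366.7+271.0)/2 × 1 = 318.85
  [4→8]: (271.0+78.0)/2 × 4 = 698.0
  [8→11]: (78.0+30.6)/2 × 3 = 162.9
  [11→13]: (30.6+16.4)/2 × 2 = 47.0
  Sum = 2392.2 µg/L·hr
Extrapolated tail: C_last / k_e = 16.4 / 0.312 = 52.564
AUC_0→∞ = 2392.2 + 52.564 = 2444.764 µg/L·hr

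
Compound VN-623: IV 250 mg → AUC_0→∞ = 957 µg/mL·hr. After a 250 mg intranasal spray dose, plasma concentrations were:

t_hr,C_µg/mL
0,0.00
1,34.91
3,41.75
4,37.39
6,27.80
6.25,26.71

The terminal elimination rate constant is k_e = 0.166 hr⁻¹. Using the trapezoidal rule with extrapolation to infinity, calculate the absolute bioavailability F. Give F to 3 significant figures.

Trapezoidal AUC_0→6.25 (intranasal spray):
  [0→1]: (0.00+34.91)/2 × 1 = 17.455
  [1→3]: (34.91+41.75)/2 × 2 = 76.66
  [3→4]: (41.75+37.39)/2 × 1 = 39.57
  [4→6]: (37.39+27.80)/2 × 2 = 65.19
  [6→6.25]: (27.80+26.71)/2 × 0.25 = 6.81375
  Sum = 205.68875 µg/mL·hr
Tail: C_last/k_e = 26.71/0.166 = 160.904
AUC_0→∞ (intranasal spray) = 205.68875 + 160.904 = 366.59275 µg/mL·hr
F = (AUC_ev/D_ev)/(AUC_iv/D_iv) = (366.59275/250)/(957/250) = 1.466371/3.828 = 0.3831

F = 0.383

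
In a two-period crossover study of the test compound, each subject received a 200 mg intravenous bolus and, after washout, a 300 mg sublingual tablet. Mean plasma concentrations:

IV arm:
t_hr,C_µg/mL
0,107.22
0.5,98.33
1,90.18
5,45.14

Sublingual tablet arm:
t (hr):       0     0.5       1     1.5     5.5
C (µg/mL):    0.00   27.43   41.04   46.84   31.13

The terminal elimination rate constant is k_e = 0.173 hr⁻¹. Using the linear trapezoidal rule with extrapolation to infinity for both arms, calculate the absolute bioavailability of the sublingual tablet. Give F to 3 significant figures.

F = 0.404

Trapezoidal AUC_0→5 (IV):
  [0→0.5]: (107.22+98.33)/2 × 0.5 = 51.3875
  [0.5→1]: (98.33+90.18)/2 × 0.5 = 47.1275
  [1→5]: (90.18+45.14)/2 × 4 = 270.64
  Sum = 369.155 µg/mL·hr
IV tail: 45.14/0.173 = 260.925; AUC_iv,0→∞ = 369.155 + 260.925 = 630.08 µg/mL·hr
Trapezoidal AUC_0→5.5 (sublingual tablet):
  [0→0.5]: (0.00+27.43)/2 × 0.5 = 6.8575
  [0.5→1]: (27.43+41.04)/2 × 0.5 = 17.1175
  [1→1.5]: (41.04+46.84)/2 × 0.5 = 21.97
  [1.5→5.5]: (46.84+31.13)/2 × 4 = 155.94
  Sum = 201.885 µg/mL·hr
sublingual tablet tail: 31.13/0.173 = 179.942; AUC_ev,0→∞ = 201.885 + 179.942 = 381.827 µg/mL·hr
F = (AUC_ev/D_ev)/(AUC_iv/D_iv) = (381.827/300)/(630.08/200) = 1.27276/3.1504 = 0.4040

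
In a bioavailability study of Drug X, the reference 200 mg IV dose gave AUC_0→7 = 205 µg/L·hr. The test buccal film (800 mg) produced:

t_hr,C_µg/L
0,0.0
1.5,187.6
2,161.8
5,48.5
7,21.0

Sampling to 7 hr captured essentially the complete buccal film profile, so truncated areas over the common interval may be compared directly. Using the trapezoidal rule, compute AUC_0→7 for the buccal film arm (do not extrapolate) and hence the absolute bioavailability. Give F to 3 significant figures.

Trapezoidal AUC_0→7 (buccal film):
  [0→1.5]: (0.0+187.6)/2 × 1.5 = 140.7
  [1.5→2]: (187.6+161.8)/2 × 0.5 = 87.35
  [2→5]: (161.8+48.5)/2 × 3 = 315.45
  [5→7]: (48.5+21.0)/2 × 2 = 69.5
  Sum = 613.0 µg/L·hr
F = (AUC_ev/D_ev)/(AUC_iv/D_iv) = (613.0/800)/(205/200) = 0.76625/1.025 = 0.7476

F = 0.748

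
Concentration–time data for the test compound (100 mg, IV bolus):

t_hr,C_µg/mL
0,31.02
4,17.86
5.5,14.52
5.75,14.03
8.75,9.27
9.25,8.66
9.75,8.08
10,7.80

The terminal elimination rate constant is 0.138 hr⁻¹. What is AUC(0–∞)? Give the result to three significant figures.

Trapezoidal AUC_0→10:
  [0→4]: (31.02+17.86)/2 × 4 = 97.76
  [4→5.5]: (17.86+14.52)/2 × 1.5 = 24.285
  [5.5→5.75]: (14.52+14.03)/2 × 0.25 = 3.56875
  [5.75→8.75]: (14.03+9.27)/2 × 3 = 34.95
  [8.75→9.25]: (9.27+8.66)/2 × 0.5 = 4.4825
  [9.25→9.75]: (8.66+8.08)/2 × 0.5 = 4.185
  [9.75→10]: (8.08+7.80)/2 × 0.25 = 1.985
  Sum = 171.21625 µg/mL·hr
Extrapolated tail: C_last / k_e = 7.80 / 0.138 = 56.522
AUC_0→∞ = 171.21625 + 56.522 = 227.73825 µg/mL·hr

AUC = 228 µg/mL·hr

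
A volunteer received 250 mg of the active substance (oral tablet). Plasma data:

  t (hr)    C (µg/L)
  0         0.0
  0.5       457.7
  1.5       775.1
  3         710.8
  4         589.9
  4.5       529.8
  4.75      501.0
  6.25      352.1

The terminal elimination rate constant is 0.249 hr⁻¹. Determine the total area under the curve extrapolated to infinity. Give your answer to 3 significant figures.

AUC = 4960 µg/L·hr

Trapezoidal AUC_0→6.25:
  [0→0.5]: (0.0+457.7)/2 × 0.5 = 114.425
  [0.5→1.5]: (457.7+775.1)/2 × 1 = 616.4
  [1.5→3]: (775.1+710.8)/2 × 1.5 = 1114.425
  [3→4]: (710.8+589.9)/2 × 1 = 650.35
  [4→4.5]: (589.9+529.8)/2 × 0.5 = 279.925
  [4.5→4.75]: (529.8+501.0)/2 × 0.25 = 128.85
  [4.75→6.25]: (501.0+352.1)/2 × 1.5 = 639.825
  Sum = 3544.2 µg/L·hr
Extrapolated tail: C_last / k_e = 352.1 / 0.249 = 1414.056
AUC_0→∞ = 3544.2 + 1414.056 = 4958.256 µg/L·hr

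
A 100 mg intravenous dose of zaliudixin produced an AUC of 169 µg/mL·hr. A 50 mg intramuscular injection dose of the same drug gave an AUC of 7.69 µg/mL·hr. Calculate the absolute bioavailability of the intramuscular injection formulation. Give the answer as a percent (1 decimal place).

F = 9.1%

F = (AUC_ev / D_ev) / (AUC_iv / D_iv)
  = (7.69/50) / (169/100)
  = 0.1538 / 1.69 = 0.0910
  = 9.10%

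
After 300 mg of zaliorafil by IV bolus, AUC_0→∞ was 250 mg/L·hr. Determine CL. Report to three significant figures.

CL = Dose_iv / AUC_0→∞
   = 300 / 250 = 1.2 L/hr

CL = 1.20 L/hr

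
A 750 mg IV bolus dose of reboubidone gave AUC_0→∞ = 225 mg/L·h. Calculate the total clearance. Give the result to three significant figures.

CL = 3.33 L/h

CL = Dose_iv / AUC_0→∞
   = 750 / 225 = 3.33333 L/h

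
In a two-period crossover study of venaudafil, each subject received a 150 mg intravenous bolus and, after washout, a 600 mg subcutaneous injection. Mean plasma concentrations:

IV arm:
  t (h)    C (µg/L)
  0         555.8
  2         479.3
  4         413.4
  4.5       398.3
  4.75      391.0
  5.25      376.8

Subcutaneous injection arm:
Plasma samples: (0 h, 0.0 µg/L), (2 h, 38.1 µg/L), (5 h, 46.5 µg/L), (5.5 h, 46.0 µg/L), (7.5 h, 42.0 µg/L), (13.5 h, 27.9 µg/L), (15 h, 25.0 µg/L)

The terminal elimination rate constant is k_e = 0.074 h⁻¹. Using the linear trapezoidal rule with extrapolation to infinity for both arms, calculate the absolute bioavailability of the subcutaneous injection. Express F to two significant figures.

Trapezoidal AUC_0→5.25 (IV):
  [0→2]: (555.8+479.3)/2 × 2 = 1035.1
  [2→4]: (479.3+413.4)/2 × 2 = 892.7
  [4→4.5]: (413.4+398.3)/2 × 0.5 = 202.925
  [4.5→4.75]: (398.3+391.0)/2 × 0.25 = 98.6625
  [4.75→5.25]: (391.0+376.8)/2 × 0.5 = 191.95
  Sum = 2421.3375 µg/L·h
IV tail: 376.8/0.074 = 5091.892; AUC_iv,0→∞ = 2421.3375 + 5091.892 = 7513.2295 µg/L·h
Trapezoidal AUC_0→15 (subcutaneous injection):
  [0→2]: (0.0+38.1)/2 × 2 = 38.1
  [2→5]: (38.1+46.5)/2 × 3 = 126.9
  [5→5.5]: (46.5+46.0)/2 × 0.5 = 23.125
  [5.5→7.5]: (46.0+42.0)/2 × 2 = 88.0
  [7.5→13.5]: (42.0+27.9)/2 × 6 = 209.7
  [13.5→15]: (27.9+25.0)/2 × 1.5 = 39.675
  Sum = 525.5 µg/L·h
subcutaneous injection tail: 25.0/0.074 = 337.838; AUC_ev,0→∞ = 525.5 + 337.838 = 863.338 µg/L·h
F = (AUC_ev/D_ev)/(AUC_iv/D_iv) = (863.338/600)/(7513.2295/150) = 1.4389/50.0882 = 0.0287

F = 0.029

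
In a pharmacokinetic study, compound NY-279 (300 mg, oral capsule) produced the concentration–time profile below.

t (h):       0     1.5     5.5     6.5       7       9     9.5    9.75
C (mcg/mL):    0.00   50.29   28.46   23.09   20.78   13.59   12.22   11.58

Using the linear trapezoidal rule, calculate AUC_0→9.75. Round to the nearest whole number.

Trapezoidal AUC_0→9.75:
  [0→1.5]: (0.00+50.29)/2 × 1.5 = 37.7175
  [1.5→5.5]: (50.29+28.46)/2 × 4 = 157.5
  [5.5→6.5]: (28.46+23.09)/2 × 1 = 25.775
  [6.5→7]: (23.09+20.78)/2 × 0.5 = 10.9675
  [7→9]: (20.78+13.59)/2 × 2 = 34.37
  [9→9.5]: (13.59+12.22)/2 × 0.5 = 6.4525
  [9.5→9.75]: (12.22+11.58)/2 × 0.25 = 2.975
  Sum = 275.7575 mcg/mL·h

AUC = 276 mcg/mL·h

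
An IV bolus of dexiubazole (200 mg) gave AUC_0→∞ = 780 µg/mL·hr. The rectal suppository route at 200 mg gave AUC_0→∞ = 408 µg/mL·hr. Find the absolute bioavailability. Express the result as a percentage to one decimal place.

F = 52.3%

F = (AUC_ev / D_ev) / (AUC_iv / D_iv)
  = (408/200) / (780/200)
  = 2.04 / 3.9 = 0.5231
  = 52.31%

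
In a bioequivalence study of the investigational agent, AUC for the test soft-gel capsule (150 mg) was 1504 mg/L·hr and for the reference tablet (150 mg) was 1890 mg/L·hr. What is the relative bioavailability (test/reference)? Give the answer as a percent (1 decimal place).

F_rel = 79.6%

F_rel = (AUC_test/D_test) / (AUC_ref/D_ref)
      = (1504/150) / (1890/150)
      = 10.0267 / 12.6 = 0.7958 = 79.58%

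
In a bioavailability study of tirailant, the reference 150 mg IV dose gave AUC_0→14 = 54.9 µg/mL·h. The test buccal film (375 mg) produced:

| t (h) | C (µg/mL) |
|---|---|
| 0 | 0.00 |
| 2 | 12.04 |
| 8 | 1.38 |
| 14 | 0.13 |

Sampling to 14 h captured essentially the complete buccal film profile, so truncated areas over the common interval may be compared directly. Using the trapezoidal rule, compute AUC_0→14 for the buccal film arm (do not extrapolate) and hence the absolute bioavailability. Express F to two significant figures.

F = 0.41

Trapezoidal AUC_0→14 (buccal film):
  [0→2]: (0.00+12.04)/2 × 2 = 12.04
  [2→8]: (12.04+1.38)/2 × 6 = 40.26
  [8→14]: (1.38+0.13)/2 × 6 = 4.53
  Sum = 56.83 µg/mL·h
F = (AUC_ev/D_ev)/(AUC_iv/D_iv) = (56.83/375)/(54.9/150) = 0.151547/0.366 = 0.4141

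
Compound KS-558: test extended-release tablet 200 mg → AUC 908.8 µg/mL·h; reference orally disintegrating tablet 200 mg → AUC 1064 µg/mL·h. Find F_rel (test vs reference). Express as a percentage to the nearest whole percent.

F_rel = (AUC_test/D_test) / (AUC_ref/D_ref)
      = (908.8/200) / (1064/200)
      = 4.544 / 5.32 = 0.8541 = 85.41%

F_rel = 85%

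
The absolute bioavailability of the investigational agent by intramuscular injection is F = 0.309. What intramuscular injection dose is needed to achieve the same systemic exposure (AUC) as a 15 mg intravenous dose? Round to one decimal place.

D_intramuscular = 48.5 mg

For equal systemic exposure: F × D_ev = D_iv
D_ev = D_iv / F = 15 / 0.309 = 48.5437 mg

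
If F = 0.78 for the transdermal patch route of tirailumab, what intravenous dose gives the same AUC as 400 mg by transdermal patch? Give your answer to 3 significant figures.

Systemic exposure from an extravascular dose = F × D_ev, so the equivalent IV dose is F × D_ev.
D_iv = F × D_ev = 0.78 × 400 = 312 mg

D_iv = 312 mg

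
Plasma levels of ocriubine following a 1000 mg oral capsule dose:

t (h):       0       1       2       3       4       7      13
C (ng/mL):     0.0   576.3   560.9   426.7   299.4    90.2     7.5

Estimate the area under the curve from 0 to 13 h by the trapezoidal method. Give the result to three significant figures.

Trapezoidal AUC_0→13:
  [0→1]: (0.0+576.3)/2 × 1 = 288.15
  [1→2]: (576.3+560.9)/2 × 1 = 568.6
  [2→3]: (560.9+426.7)/2 × 1 = 493.8
  [3→4]: (426.7+299.4)/2 × 1 = 363.05
  [4→7]: (299.4+90.2)/2 × 3 = 584.4
  [7→13]: (90.2+7.5)/2 × 6 = 293.1
  Sum = 2591.1 ng/mL·h

AUC = 2590 ng/mL·h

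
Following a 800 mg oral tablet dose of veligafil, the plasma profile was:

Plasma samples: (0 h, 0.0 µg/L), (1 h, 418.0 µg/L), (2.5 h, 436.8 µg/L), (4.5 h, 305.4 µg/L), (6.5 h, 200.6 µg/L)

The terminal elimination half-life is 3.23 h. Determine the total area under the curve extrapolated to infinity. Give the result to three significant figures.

Trapezoidal AUC_0→6.5:
  [0→1]: (0.0+418.0)/2 × 1 = 209.0
  [1→2.5]: (418.0+436.8)/2 × 1.5 = 641.1
  [2.5→4.5]: (436.8+305.4)/2 × 2 = 742.2
  [4.5→6.5]: (305.4+200.6)/2 × 2 = 506.0
  Sum = 2098.3 µg/L·h
k_e = ln2 / t½ = 0.693147 / 3.23 = 0.2146 h^-1
Extrapolated tail: C_last / k_e = 200.6 / 0.2146 = 934.762
AUC_0→∞ = 2098.3 + 934.762 = 3033.062 µg/L·h

AUC = 3030 µg/L·h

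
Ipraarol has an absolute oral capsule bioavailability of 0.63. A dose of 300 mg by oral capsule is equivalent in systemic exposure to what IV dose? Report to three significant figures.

Systemic exposure from an extravascular dose = F × D_ev, so the equivalent IV dose is F × D_ev.
D_iv = F × D_ev = 0.63 × 300 = 189 mg

D_iv = 189 mg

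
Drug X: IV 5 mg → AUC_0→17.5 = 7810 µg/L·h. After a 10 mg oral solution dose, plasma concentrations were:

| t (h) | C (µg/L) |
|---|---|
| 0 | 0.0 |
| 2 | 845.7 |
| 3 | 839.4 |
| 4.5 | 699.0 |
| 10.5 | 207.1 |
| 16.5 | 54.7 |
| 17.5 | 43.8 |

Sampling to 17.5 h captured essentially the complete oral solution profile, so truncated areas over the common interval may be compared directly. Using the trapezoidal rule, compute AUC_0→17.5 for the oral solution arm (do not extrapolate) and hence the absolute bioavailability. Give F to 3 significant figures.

Trapezoidal AUC_0→17.5 (oral solution):
  [0→2]: (0.0+845.7)/2 × 2 = 845.7
  [2→3]: (845.7+839.4)/2 × 1 = 842.55
  [3→4.5]: (839.4+699.0)/2 × 1.5 = 1153.8
  [4.5→10.5]: (699.0+207.1)/2 × 6 = 2718.3
  [10.5→16.5]: (207.1+54.7)/2 × 6 = 785.4
  [16.5→17.5]: (54.7+43.8)/2 × 1 = 49.25
  Sum = 6395.0 µg/L·h
F = (AUC_ev/D_ev)/(AUC_iv/D_iv) = (6395.0/10)/(7810/5) = 639.5/1562 = 0.4094

F = 0.409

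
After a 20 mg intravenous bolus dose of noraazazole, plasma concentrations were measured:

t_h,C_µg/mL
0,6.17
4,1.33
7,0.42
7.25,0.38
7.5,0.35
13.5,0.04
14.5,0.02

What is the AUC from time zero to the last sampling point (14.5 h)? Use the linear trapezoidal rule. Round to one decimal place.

Trapezoidal AUC_0→14.5:
  [0→4]: (6.17+1.33)/2 × 4 = 15.0
  [4→7]: (1.33+0.42)/2 × 3 = 2.625
  [7→7.25]: (0.42+0.38)/2 × 0.25 = 0.1
  [7.25→7.5]: (0.38+0.35)/2 × 0.25 = 0.09125
  [7.5→13.5]: (0.35+0.04)/2 × 6 = 1.17
  [13.5→14.5]: (0.04+0.02)/2 × 1 = 0.03
  Sum = 19.01625 µg/mL·h

AUC = 19.0 µg/mL·h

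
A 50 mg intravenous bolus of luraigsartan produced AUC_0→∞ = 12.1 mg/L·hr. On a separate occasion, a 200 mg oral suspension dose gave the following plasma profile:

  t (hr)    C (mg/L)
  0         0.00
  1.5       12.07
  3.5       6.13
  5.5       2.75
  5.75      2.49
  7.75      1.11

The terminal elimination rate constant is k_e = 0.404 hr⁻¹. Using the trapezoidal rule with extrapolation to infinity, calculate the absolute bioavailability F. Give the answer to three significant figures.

Trapezoidal AUC_0→7.75 (oral suspension):
  [0→1.5]: (0.00+12.07)/2 × 1.5 = 9.0525
  [1.5→3.5]: (12.07+6.13)/2 × 2 = 18.2
  [3.5→5.5]: (6.13+2.75)/2 × 2 = 8.88
  [5.5→5.75]: (2.75+2.49)/2 × 0.25 = 0.655
  [5.75→7.75]: (2.49+1.11)/2 × 2 = 3.6
  Sum = 40.3875 mg/L·hr
Tail: C_last/k_e = 1.11/0.404 = 2.748
AUC_0→∞ (oral suspension) = 40.3875 + 2.748 = 43.1355 mg/L·hr
F = (AUC_ev/D_ev)/(AUC_iv/D_iv) = (43.1355/200)/(12.1/50) = 0.2156775/0.242 = 0.8912

F = 0.891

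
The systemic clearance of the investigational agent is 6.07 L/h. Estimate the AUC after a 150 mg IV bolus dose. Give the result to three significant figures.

AUC_0→∞ = Dose_iv / CL
        = 150 / 6.07 = 24.7117 mg/L·h

AUC = 24.7 mg/L·h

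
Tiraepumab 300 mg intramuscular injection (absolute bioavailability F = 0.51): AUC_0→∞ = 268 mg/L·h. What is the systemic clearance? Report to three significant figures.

CL = 0.571 L/h

CL = F × Dose / AUC_0→∞
   = 0.51 × 300 / 268 = 0.570896 L/h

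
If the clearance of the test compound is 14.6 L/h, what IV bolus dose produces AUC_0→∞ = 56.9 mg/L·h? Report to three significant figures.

Dose_iv = CL × AUC_0→∞
     = 14.6 × 56.9 = 830.74 mg

Dose = 831 mg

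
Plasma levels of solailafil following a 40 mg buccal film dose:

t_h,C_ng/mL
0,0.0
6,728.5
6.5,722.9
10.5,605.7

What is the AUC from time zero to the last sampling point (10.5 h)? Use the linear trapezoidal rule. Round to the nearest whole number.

Trapezoidal AUC_0→10.5:
  [0→6]: (0.0+728.5)/2 × 6 = 2185.5
  [6→6.5]: (728.5+722.9)/2 × 0.5 = 362.85
  [6.5→10.5]: (722.9+605.7)/2 × 4 = 2657.2
  Sum = 5205.55 ng/mL·h

AUC = 5206 ng/mL·h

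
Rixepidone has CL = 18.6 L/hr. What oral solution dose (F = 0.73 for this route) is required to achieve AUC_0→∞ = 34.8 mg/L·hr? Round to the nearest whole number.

Dose = CL × AUC_0→∞ / F
     = 18.6 × 34.8 / 0.73 = 886.685 mg

Dose = 887 mg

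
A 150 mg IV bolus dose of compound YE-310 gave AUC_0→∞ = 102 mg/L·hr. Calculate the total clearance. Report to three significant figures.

CL = 1.47 L/hr

CL = Dose_iv / AUC_0→∞
   = 150 / 102 = 1.47059 L/hr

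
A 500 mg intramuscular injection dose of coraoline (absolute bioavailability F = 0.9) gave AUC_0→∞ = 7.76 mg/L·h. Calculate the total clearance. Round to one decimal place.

CL = 58.0 L/h

CL = F × Dose / AUC_0→∞
   = 0.9 × 500 / 7.76 = 57.9897 L/h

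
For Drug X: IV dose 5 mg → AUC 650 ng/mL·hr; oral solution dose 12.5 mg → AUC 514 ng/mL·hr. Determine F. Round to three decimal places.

F = 0.316

F = (AUC_ev / D_ev) / (AUC_iv / D_iv)
  = (514/12.5) / (650/5)
  = 41.12 / 130 = 0.3163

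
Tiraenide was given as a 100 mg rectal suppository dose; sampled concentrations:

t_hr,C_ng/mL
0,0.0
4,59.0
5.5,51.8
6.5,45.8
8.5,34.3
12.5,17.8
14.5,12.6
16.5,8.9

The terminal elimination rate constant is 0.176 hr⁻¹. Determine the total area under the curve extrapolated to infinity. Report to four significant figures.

AUC = 536.7 ng/mL·hr

Trapezoidal AUC_0→16.5:
  [0→4]: (0.0+59.0)/2 × 4 = 118.0
  [4→5.5]: (59.0+51.8)/2 × 1.5 = 83.1
  [5.5→6.5]: (51.8+45.8)/2 × 1 = 48.8
  [6.5→8.5]: (45.8+34.3)/2 × 2 = 80.1
  [8.5→12.5]: (34.3+17.8)/2 × 4 = 104.2
  [12.5→14.5]: (17.8+12.6)/2 × 2 = 30.4
  [14.5→16.5]: (12.6+8.9)/2 × 2 = 21.5
  Sum = 486.1 ng/mL·hr
Extrapolated tail: C_last / k_e = 8.9 / 0.176 = 50.568
AUC_0→∞ = 486.1 + 50.568 = 536.668 ng/mL·hr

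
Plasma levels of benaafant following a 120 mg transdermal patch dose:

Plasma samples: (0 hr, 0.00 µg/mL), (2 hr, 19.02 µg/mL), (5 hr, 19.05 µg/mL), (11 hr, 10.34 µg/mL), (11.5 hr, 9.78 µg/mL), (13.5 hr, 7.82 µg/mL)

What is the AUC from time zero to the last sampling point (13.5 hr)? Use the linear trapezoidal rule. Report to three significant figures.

AUC = 187 µg/mL·hr

Trapezoidal AUC_0→13.5:
  [0→2]: (0.00+19.02)/2 × 2 = 19.02
  [2→5]: (19.02+19.05)/2 × 3 = 57.105
  [5→11]: (19.05+10.34)/2 × 6 = 88.17
  [11→11.5]: (10.34+9.78)/2 × 0.5 = 5.03
  [11.5→13.5]: (9.78+7.82)/2 × 2 = 17.6
  Sum = 186.925 µg/mL·hr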